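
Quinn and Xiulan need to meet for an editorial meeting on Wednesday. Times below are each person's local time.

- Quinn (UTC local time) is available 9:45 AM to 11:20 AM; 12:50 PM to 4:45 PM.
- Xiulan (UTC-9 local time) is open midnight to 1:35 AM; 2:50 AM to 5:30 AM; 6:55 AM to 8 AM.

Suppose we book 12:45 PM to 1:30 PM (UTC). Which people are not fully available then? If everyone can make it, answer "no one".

Quinn in UTC: 09:45-11:20, 12:50-16:45.
Xiulan in UTC: 09:00-10:35, 11:50-14:30, 15:55-17:00 (add 9h to convert from UTC-9).
Quinn: not fully free for 12:45-13:30. Xiulan: free for 12:45-13:30.

Quinn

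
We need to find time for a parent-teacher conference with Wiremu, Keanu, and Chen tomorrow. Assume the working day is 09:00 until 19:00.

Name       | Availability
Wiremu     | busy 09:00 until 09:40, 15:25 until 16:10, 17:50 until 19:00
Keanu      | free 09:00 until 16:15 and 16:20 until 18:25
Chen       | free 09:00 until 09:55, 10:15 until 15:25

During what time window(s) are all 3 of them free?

Wiremu free: 09:40-15:25, 16:10-17:50 (invert busy blocks within the working day).
Keanu free: 09:00-16:15, 16:20-18:25.
Chen free: 09:00-09:55, 10:15-15:25.
Wiremu ∩ Keanu: 09:40-15:25, 16:10-16:15, 16:20-17:50.
Wiremu ∩ Keanu ∩ Chen: 09:40-09:55, 10:15-15:25.

09:40-09:55, 10:15-15:25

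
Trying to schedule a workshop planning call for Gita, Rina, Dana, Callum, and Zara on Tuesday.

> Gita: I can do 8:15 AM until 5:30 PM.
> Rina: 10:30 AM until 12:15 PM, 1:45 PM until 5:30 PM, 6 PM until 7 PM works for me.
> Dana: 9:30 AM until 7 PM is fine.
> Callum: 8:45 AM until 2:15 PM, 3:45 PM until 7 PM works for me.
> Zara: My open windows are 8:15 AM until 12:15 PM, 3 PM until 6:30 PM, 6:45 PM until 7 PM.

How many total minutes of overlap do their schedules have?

Gita ∩ Rina: 10:30-12:15, 13:45-17:30.
Gita ∩ Rina ∩ Dana: 10:30-12:15, 13:45-17:30.
Gita ∩ Rina ∩ Dana ∩ Callum: 10:30-12:15, 13:45-14:15, 15:45-17:30.
Gita ∩ Rina ∩ Dana ∩ Callum ∩ Zara: 10:30-12:15, 15:45-17:30.
Those are the intersection windows.
Summing the common windows: 105 + 105 = 210 minutes.

210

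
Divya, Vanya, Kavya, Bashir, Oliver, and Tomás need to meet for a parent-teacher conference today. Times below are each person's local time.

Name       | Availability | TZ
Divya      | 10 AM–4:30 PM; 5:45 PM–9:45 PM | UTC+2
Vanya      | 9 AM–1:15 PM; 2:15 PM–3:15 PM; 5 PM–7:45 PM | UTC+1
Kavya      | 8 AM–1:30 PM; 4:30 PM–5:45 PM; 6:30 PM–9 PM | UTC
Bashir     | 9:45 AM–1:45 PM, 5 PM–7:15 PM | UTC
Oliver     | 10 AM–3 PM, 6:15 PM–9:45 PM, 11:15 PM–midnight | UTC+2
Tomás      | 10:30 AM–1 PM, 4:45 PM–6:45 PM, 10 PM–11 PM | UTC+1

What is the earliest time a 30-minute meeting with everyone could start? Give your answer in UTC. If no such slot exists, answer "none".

09:45

Divya in UTC: 08:00-14:30, 15:45-19:45 (subtract 2h to convert from UTC+2).
Vanya in UTC: 08:00-12:15, 13:15-14:15, 16:00-18:45 (subtract 1h to convert from UTC+1).
Kavya in UTC: 08:00-13:30, 16:30-17:45, 18:30-21:00.
Bashir in UTC: 09:45-13:45, 17:00-19:15.
Oliver in UTC: 08:00-13:00, 16:15-19:45, 21:15-22:00 (subtract 2h to convert from UTC+2).
Tomás in UTC: 09:30-12:00, 15:45-17:45, 21:00-22:00 (subtract 1h to convert from UTC+1).
Divya ∩ Vanya: 08:00-12:15, 13:15-14:15, 16:00-18:45.
Divya ∩ Vanya ∩ Kavya: 08:00-12:15, 13:15-13:30, 16:30-17:45, 18:30-18:45.
Divya ∩ Vanya ∩ Kavya ∩ Bashir: 09:45-12:15, 13:15-13:30, 17:00-17:45, 18:30-18:45.
Divya ∩ Vanya ∩ Kavya ∩ Bashir ∩ Oliver: 09:45-12:15, 17:00-17:45, 18:30-18:45.
Divya ∩ Vanya ∩ Kavya ∩ Bashir ∩ Oliver ∩ Tomás: 09:45-12:00, 17:00-17:45.
The first common window of at least 30 minutes is 09:45-12:00, so the earliest start is 09:45.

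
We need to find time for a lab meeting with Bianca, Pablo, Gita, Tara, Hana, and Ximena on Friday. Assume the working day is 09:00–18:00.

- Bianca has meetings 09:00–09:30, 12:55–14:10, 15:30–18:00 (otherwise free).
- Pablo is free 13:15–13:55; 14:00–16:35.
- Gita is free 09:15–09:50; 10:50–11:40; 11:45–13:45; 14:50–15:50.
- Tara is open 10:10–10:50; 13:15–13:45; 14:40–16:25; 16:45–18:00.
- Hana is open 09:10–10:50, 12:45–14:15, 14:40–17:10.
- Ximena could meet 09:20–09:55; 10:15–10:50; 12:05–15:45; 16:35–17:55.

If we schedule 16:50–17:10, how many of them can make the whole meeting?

Bianca free: 09:30-12:55, 14:10-15:30 (invert busy blocks within the working day).
Pablo free: 13:15-13:55, 14:00-16:35.
Gita free: 09:15-09:50, 10:50-11:40, 11:45-13:45, 14:50-15:50.
Tara free: 10:10-10:50, 13:15-13:45, 14:40-16:25, 16:45-18:00.
Hana free: 09:10-10:50, 12:45-14:15, 14:40-17:10.
Ximena free: 09:20-09:55, 10:15-10:50, 12:05-15:45, 16:35-17:55.
Tara, Hana, and Ximena can make the full 16:50-17:10 slot — that's 3.

3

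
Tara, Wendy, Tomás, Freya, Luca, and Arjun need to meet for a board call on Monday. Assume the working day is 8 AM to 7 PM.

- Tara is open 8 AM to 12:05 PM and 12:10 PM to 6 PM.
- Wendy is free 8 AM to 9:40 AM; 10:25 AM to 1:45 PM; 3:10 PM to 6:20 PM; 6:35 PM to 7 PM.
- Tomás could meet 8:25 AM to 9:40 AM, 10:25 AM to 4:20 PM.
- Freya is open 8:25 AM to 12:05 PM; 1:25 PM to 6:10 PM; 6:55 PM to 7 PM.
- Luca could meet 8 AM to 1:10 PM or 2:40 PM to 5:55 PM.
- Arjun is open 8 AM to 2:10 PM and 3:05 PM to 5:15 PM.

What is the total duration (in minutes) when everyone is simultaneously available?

Tara ∩ Wendy: 08:00-09:40, 10:25-12:05, 12:10-13:45, 15:10-18:00.
Tara ∩ Wendy ∩ Tomás: 08:25-09:40, 10:25-12:05, 12:10-13:45, 15:10-16:20.
Tara ∩ Wendy ∩ Tomás ∩ Freya: 08:25-09:40, 10:25-12:05, 13:25-13:45, 15:10-16:20.
Tara ∩ Wendy ∩ Tomás ∩ Freya ∩ Luca: 08:25-09:40, 10:25-12:05, 15:10-16:20.
Tara ∩ Wendy ∩ Tomás ∩ Freya ∩ Luca ∩ Arjun: 08:25-09:40, 10:25-12:05, 15:10-16:20.
Summing the common windows: 75 + 100 + 70 = 245 minutes.

245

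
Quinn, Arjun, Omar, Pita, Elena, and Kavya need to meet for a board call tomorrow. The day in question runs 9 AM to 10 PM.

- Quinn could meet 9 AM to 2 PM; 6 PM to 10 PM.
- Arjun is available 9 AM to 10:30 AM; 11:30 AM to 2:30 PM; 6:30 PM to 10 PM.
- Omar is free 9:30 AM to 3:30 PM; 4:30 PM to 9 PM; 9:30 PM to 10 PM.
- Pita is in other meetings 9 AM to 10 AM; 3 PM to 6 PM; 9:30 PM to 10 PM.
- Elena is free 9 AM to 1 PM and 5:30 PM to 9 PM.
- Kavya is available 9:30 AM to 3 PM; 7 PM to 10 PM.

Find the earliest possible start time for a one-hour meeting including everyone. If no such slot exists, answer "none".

Quinn free: 09:00-14:00, 18:00-22:00.
Arjun free: 09:00-10:30, 11:30-14:30, 18:30-22:00.
Omar free: 09:30-15:30, 16:30-21:00, 21:30-22:00.
Pita free: 10:00-15:00, 18:00-21:30 (invert busy blocks within the working day).
Elena free: 09:00-13:00, 17:30-21:00.
Kavya free: 09:30-15:00, 19:00-22:00.
Quinn ∩ Arjun: 09:00-10:30, 11:30-14:00, 18:30-22:00.
Quinn ∩ Arjun ∩ Omar: 09:30-10:30, 11:30-14:00, 18:30-21:00, 21:30-22:00.
Quinn ∩ Arjun ∩ Omar ∩ Pita: 10:00-10:30, 11:30-14:00, 18:30-21:00.
Quinn ∩ Arjun ∩ Omar ∩ Pita ∩ Elena: 10:00-10:30, 11:30-13:00, 18:30-21:00.
Quinn ∩ Arjun ∩ Omar ∩ Pita ∩ Elena ∩ Kavya: 10:00-10:30, 11:30-13:00, 19:00-21:00.
The first common window of at least 60 minutes is 11:30-13:00, so the earliest start is 11:30.

11:30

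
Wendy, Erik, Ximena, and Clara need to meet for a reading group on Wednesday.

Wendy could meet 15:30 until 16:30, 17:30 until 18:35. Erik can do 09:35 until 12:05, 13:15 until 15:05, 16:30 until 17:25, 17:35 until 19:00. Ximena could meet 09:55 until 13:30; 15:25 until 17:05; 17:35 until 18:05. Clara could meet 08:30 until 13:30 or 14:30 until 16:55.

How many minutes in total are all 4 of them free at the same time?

0

Wendy ∩ Erik: 17:35-18:35.
Wendy ∩ Erik ∩ Ximena: 17:35-18:05.
Wendy ∩ Erik ∩ Ximena ∩ Clara: ∅.
There is no time when everyone is free.
There is no common window, so the total is 0 minutes.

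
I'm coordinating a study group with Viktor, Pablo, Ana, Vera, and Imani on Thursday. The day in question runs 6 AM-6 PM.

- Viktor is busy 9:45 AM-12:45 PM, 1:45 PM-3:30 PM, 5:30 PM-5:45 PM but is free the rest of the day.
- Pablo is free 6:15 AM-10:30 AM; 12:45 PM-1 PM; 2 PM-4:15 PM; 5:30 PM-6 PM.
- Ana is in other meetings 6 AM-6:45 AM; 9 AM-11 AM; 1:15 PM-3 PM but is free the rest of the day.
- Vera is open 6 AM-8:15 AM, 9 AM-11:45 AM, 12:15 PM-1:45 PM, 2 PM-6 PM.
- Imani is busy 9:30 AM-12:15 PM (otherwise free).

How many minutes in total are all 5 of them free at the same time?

Viktor free: 06:00-09:45, 12:45-13:45, 15:30-17:30, 17:45-18:00 (invert busy blocks within the working day).
Pablo free: 06:15-10:30, 12:45-13:00, 14:00-16:15, 17:30-18:00.
Ana free: 06:45-09:00, 11:00-13:15, 15:00-18:00 (invert busy blocks within the working day).
Vera free: 06:00-08:15, 09:00-11:45, 12:15-13:45, 14:00-18:00.
Imani free: 06:00-09:30, 12:15-18:00 (invert busy blocks within the working day).
Viktor ∩ Pablo: 06:15-09:45, 12:45-13:00, 15:30-16:15, 17:45-18:00.
Viktor ∩ Pablo ∩ Ana: 06:45-09:00, 12:45-13:00, 15:30-16:15, 17:45-18:00.
Viktor ∩ Pablo ∩ Ana ∩ Vera: 06:45-08:15, 12:45-13:00, 15:30-16:15, 17:45-18:00.
Viktor ∩ Pablo ∩ Ana ∩ Vera ∩ Imani: 06:45-08:15, 12:45-13:00, 15:30-16:15, 17:45-18:00.
Summing the common windows: 90 + 15 + 45 + 15 = 165 minutes.

165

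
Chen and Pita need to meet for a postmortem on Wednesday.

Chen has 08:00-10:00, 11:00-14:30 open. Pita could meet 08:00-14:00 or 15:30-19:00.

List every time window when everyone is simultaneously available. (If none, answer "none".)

Chen ∩ Pita: 08:00-10:00, 11:00-14:00.

08:00-10:00, 11:00-14:00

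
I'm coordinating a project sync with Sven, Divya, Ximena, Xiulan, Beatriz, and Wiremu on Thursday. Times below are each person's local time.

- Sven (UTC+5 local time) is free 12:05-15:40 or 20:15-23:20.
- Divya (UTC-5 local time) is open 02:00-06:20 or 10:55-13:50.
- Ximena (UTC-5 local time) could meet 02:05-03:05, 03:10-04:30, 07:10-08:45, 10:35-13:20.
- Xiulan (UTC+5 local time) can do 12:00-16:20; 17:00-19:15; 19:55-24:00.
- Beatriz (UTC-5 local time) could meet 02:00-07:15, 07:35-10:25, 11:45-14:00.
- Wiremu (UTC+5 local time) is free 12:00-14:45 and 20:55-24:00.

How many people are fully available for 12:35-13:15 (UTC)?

Sven in UTC: 07:05-10:40, 15:15-18:20 (subtract 5h to convert from UTC+5).
Divya in UTC: 07:00-11:20, 15:55-18:50 (add 5h to convert from UTC-5).
Ximena in UTC: 07:05-08:05, 08:10-09:30, 12:10-13:45, 15:35-18:20 (add 5h to convert from UTC-5).
Xiulan in UTC: 07:00-11:20, 12:00-14:15, 14:55-19:00 (subtract 5h to convert from UTC+5).
Beatriz in UTC: 07:00-12:15, 12:35-15:25, 16:45-19:00 (add 5h to convert from UTC-5).
Wiremu in UTC: 07:00-09:45, 15:55-19:00 (subtract 5h to convert from UTC+5).
Ximena, Xiulan, and Beatriz can make the full 12:35-13:15 slot — that's 3.

3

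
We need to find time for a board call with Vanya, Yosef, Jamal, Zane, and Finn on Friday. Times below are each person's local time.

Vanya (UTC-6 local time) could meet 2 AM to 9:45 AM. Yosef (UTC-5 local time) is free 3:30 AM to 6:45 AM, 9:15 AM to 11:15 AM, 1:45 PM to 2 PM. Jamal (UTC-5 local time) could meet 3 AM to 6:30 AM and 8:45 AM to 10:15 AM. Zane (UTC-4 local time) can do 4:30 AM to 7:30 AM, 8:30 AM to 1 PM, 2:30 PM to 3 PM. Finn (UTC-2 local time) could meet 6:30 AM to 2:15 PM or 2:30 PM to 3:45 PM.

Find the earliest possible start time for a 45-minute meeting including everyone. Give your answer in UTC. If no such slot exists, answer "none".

08:30

Vanya in UTC: 08:00-15:45 (add 6h to convert from UTC-6).
Yosef in UTC: 08:30-11:45, 14:15-16:15, 18:45-19:00 (add 5h to convert from UTC-5).
Jamal in UTC: 08:00-11:30, 13:45-15:15 (add 5h to convert from UTC-5).
Zane in UTC: 08:30-11:30, 12:30-17:00, 18:30-19:00 (add 4h to convert from UTC-4).
Finn in UTC: 08:30-16:15, 16:30-17:45 (add 2h to convert from UTC-2).
Vanya ∩ Yosef: 08:30-11:45, 14:15-15:45.
Vanya ∩ Yosef ∩ Jamal: 08:30-11:30, 14:15-15:15.
Vanya ∩ Yosef ∩ Jamal ∩ Zane: 08:30-11:30, 14:15-15:15.
Vanya ∩ Yosef ∩ Jamal ∩ Zane ∩ Finn: 08:30-11:30, 14:15-15:15.
The first common window of at least 45 minutes is 08:30-11:30, so the earliest start is 08:30.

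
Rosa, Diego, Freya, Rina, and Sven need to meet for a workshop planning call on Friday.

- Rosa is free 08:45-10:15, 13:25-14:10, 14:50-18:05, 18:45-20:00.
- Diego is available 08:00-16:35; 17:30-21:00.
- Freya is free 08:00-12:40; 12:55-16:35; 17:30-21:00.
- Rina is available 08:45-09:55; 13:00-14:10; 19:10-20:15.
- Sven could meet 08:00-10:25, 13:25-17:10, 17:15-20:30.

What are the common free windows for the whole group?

Rosa ∩ Diego: 08:45-10:15, 13:25-14:10, 14:50-16:35, 17:30-18:05, 18:45-20:00.
Rosa ∩ Diego ∩ Freya: 08:45-10:15, 13:25-14:10, 14:50-16:35, 17:30-18:05, 18:45-20:00.
Rosa ∩ Diego ∩ Freya ∩ Rina: 08:45-09:55, 13:25-14:10, 19:10-20:00.
Rosa ∩ Diego ∩ Freya ∩ Rina ∩ Sven: 08:45-09:55, 13:25-14:10, 19:10-20:00.

08:45-09:55, 13:25-14:10, 19:10-20:00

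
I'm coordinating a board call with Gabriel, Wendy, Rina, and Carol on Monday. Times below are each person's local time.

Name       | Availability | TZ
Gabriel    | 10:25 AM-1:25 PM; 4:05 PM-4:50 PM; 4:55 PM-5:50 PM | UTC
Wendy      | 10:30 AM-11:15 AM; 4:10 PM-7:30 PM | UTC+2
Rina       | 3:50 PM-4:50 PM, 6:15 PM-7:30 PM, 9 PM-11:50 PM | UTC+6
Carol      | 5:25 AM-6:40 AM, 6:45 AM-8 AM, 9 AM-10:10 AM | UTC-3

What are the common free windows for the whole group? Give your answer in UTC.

none

Gabriel in UTC: 10:25-13:25, 16:05-16:50, 16:55-17:50.
Wendy in UTC: 08:30-09:15, 14:10-17:30 (subtract 2h to convert from UTC+2).
Rina in UTC: 09:50-10:50, 12:15-13:30, 15:00-17:50 (subtract 6h to convert from UTC+6).
Carol in UTC: 08:25-09:40, 09:45-11:00, 12:00-13:10 (add 3h to convert from UTC-3).
Gabriel ∩ Wendy: 16:05-16:50, 16:55-17:30.
Gabriel ∩ Wendy ∩ Rina: 16:05-16:50, 16:55-17:30.
Gabriel ∩ Wendy ∩ Rina ∩ Carol: ∅.
There is no time when everyone is free.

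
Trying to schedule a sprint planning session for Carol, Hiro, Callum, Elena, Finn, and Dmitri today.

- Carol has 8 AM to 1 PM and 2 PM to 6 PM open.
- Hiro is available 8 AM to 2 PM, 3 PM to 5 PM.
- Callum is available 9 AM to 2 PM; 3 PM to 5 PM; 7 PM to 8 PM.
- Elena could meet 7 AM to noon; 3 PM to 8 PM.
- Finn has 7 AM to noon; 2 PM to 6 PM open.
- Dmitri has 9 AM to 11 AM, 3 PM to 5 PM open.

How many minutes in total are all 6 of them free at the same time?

240

Carol ∩ Hiro: 08:00-13:00, 15:00-17:00.
Carol ∩ Hiro ∩ Callum: 09:00-13:00, 15:00-17:00.
Carol ∩ Hiro ∩ Callum ∩ Elena: 09:00-12:00, 15:00-17:00.
Carol ∩ Hiro ∩ Callum ∩ Elena ∩ Finn: 09:00-12:00, 15:00-17:00.
Carol ∩ Hiro ∩ Callum ∩ Elena ∩ Finn ∩ Dmitri: 09:00-11:00, 15:00-17:00.
So the common availability across everyone is 09:00-11:00, 15:00-17:00.
Summing the common windows: 120 + 120 = 240 minutes.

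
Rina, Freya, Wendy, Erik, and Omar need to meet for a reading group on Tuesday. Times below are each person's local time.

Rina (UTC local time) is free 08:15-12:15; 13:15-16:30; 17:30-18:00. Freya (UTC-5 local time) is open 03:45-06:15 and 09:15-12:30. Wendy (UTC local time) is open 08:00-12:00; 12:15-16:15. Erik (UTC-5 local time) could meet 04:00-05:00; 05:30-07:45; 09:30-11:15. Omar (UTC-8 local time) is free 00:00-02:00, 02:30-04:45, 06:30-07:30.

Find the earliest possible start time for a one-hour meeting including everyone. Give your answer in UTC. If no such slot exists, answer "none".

Rina in UTC: 08:15-12:15, 13:15-16:30, 17:30-18:00.
Freya in UTC: 08:45-11:15, 14:15-17:30 (add 5h to convert from UTC-5).
Wendy in UTC: 08:00-12:00, 12:15-16:15.
Erik in UTC: 09:00-10:00, 10:30-12:45, 14:30-16:15 (add 5h to convert from UTC-5).
Omar in UTC: 08:00-10:00, 10:30-12:45, 14:30-15:30 (add 8h to convert from UTC-8).
Rina ∩ Freya: 08:45-11:15, 14:15-16:30.
Rina ∩ Freya ∩ Wendy: 08:45-11:15, 14:15-16:15.
Rina ∩ Freya ∩ Wendy ∩ Erik: 09:00-10:00, 10:30-11:15, 14:30-16:15.
Rina ∩ Freya ∩ Wendy ∩ Erik ∩ Omar: 09:00-10:00, 10:30-11:15, 14:30-15:30.
Those are the intersection windows.
The first common window of at least 60 minutes is 09:00-10:00, so the earliest start is 09:00.

09:00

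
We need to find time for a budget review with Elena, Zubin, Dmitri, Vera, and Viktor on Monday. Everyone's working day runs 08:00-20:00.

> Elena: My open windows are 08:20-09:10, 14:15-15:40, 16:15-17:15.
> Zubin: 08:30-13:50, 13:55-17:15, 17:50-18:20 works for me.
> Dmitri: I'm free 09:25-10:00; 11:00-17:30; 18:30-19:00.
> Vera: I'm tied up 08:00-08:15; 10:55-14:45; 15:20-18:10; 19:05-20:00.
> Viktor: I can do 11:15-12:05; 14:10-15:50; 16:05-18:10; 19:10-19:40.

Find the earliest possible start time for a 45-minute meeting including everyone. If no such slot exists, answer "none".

Elena free: 08:20-09:10, 14:15-15:40, 16:15-17:15.
Zubin free: 08:30-13:50, 13:55-17:15, 17:50-18:20.
Dmitri free: 09:25-10:00, 11:00-17:30, 18:30-19:00.
Vera free: 08:15-10:55, 14:45-15:20, 18:10-19:05 (invert busy blocks within the working day).
Viktor free: 11:15-12:05, 14:10-15:50, 16:05-18:10, 19:10-19:40.
Elena ∩ Zubin: 08:30-09:10, 14:15-15:40, 16:15-17:15.
Elena ∩ Zubin ∩ Dmitri: 14:15-15:40, 16:15-17:15.
Elena ∩ Zubin ∩ Dmitri ∩ Vera: 14:45-15:20.
Elena ∩ Zubin ∩ Dmitri ∩ Vera ∩ Viktor: 14:45-15:20.
No common window is at least 45 minutes long.

none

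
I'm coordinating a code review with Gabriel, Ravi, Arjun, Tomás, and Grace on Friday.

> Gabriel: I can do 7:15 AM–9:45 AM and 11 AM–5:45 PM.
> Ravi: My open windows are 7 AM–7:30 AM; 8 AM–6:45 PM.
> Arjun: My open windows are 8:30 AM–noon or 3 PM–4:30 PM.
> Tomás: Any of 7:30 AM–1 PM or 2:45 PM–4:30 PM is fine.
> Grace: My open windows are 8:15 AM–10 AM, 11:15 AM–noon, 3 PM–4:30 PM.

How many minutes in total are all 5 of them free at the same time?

Gabriel ∩ Ravi: 07:15-07:30, 08:00-09:45, 11:00-17:45.
Gabriel ∩ Ravi ∩ Arjun: 08:30-09:45, 11:00-12:00, 15:00-16:30.
Gabriel ∩ Ravi ∩ Arjun ∩ Tomás: 08:30-09:45, 11:00-12:00, 15:00-16:30.
Gabriel ∩ Ravi ∩ Arjun ∩ Tomás ∩ Grace: 08:30-09:45, 11:15-12:00, 15:00-16:30.
So the common availability across everyone is 08:30-09:45, 11:15-12:00, 15:00-16:30.
Summing the common windows: 75 + 45 + 90 = 210 minutes.

210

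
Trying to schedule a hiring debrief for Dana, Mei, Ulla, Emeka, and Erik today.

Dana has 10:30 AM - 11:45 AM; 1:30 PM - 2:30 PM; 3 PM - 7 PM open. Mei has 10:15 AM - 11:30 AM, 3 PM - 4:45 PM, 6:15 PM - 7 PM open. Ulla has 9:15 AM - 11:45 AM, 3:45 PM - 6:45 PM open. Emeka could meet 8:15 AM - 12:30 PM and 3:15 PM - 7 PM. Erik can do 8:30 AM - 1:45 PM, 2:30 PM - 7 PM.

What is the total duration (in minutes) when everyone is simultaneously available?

150

Dana ∩ Mei: 10:30-11:30, 15:00-16:45, 18:15-19:00.
Dana ∩ Mei ∩ Ulla: 10:30-11:30, 15:45-16:45, 18:15-18:45.
Dana ∩ Mei ∩ Ulla ∩ Emeka: 10:30-11:30, 15:45-16:45, 18:15-18:45.
Dana ∩ Mei ∩ Ulla ∩ Emeka ∩ Erik: 10:30-11:30, 15:45-16:45, 18:15-18:45.
So the common availability across everyone is 10:30-11:30, 15:45-16:45, 18:15-18:45.
Summing the common windows: 60 + 60 + 30 = 150 minutes.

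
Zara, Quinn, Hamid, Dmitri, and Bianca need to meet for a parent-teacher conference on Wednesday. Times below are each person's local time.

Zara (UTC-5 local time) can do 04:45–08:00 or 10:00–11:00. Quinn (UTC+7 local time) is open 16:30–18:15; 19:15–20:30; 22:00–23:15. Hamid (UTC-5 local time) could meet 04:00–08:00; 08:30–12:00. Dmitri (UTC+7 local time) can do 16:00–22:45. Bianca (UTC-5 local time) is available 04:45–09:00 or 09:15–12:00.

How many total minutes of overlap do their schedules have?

Zara in UTC: 09:45-13:00, 15:00-16:00 (add 5h to convert from UTC-5).
Quinn in UTC: 09:30-11:15, 12:15-13:30, 15:00-16:15 (subtract 7h to convert from UTC+7).
Hamid in UTC: 09:00-13:00, 13:30-17:00 (add 5h to convert from UTC-5).
Dmitri in UTC: 09:00-15:45 (subtract 7h to convert from UTC+7).
Bianca in UTC: 09:45-14:00, 14:15-17:00 (add 5h to convert from UTC-5).
Zara ∩ Quinn: 09:45-11:15, 12:15-13:00, 15:00-16:00.
Zara ∩ Quinn ∩ Hamid: 09:45-11:15, 12:15-13:00, 15:00-16:00.
Zara ∩ Quinn ∩ Hamid ∩ Dmitri: 09:45-11:15, 12:15-13:00, 15:00-15:45.
Zara ∩ Quinn ∩ Hamid ∩ Dmitri ∩ Bianca: 09:45-11:15, 12:15-13:00, 15:00-15:45.
Summing the common windows: 90 + 45 + 45 = 180 minutes.

180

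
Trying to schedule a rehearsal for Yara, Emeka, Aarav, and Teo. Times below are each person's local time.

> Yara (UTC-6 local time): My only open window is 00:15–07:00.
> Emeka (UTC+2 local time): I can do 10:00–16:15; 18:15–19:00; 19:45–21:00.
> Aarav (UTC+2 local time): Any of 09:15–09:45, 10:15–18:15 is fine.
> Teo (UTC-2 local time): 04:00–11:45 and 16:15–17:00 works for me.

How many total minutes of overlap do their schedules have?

Yara in UTC: 06:15-13:00 (add 6h to convert from UTC-6).
Emeka in UTC: 08:00-14:15, 16:15-17:00, 17:45-19:00 (subtract 2h to convert from UTC+2).
Aarav in UTC: 07:15-07:45, 08:15-16:15 (subtract 2h to convert from UTC+2).
Teo in UTC: 06:00-13:45, 18:15-19:00 (add 2h to convert from UTC-2).
Yara ∩ Emeka: 08:00-13:00.
Yara ∩ Emeka ∩ Aarav: 08:15-13:00.
Yara ∩ Emeka ∩ Aarav ∩ Teo: 08:15-13:00.
That's a single block of 285 minutes.

285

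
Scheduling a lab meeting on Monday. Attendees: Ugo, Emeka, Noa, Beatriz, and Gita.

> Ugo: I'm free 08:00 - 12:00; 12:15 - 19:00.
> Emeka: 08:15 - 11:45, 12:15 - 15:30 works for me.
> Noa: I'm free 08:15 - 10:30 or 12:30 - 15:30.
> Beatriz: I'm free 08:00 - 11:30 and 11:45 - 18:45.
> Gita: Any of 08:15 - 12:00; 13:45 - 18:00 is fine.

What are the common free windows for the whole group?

Ugo ∩ Emeka: 08:15-11:45, 12:15-15:30.
Ugo ∩ Emeka ∩ Noa: 08:15-10:30, 12:30-15:30.
Ugo ∩ Emeka ∩ Noa ∩ Beatriz: 08:15-10:30, 12:30-15:30.
Ugo ∩ Emeka ∩ Noa ∩ Beatriz ∩ Gita: 08:15-10:30, 13:45-15:30.
Those are the intersection windows.

08:15-10:30, 13:45-15:30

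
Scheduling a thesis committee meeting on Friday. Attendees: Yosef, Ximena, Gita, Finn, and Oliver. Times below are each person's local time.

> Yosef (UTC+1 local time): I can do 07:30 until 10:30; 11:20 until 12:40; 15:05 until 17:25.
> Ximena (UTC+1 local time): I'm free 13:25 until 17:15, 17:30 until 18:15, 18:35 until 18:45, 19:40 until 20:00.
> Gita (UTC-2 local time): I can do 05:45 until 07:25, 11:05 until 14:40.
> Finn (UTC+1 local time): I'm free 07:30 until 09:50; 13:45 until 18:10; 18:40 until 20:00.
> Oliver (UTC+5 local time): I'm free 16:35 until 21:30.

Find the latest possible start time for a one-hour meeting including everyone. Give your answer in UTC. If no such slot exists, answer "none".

15:15

Yosef in UTC: 06:30-09:30, 10:20-11:40, 14:05-16:25 (subtract 1h to convert from UTC+1).
Ximena in UTC: 12:25-16:15, 16:30-17:15, 17:35-17:45, 18:40-19:00 (subtract 1h to convert from UTC+1).
Gita in UTC: 07:45-09:25, 13:05-16:40 (add 2h to convert from UTC-2).
Finn in UTC: 06:30-08:50, 12:45-17:10, 17:40-19:00 (subtract 1h to convert from UTC+1).
Oliver in UTC: 11:35-16:30 (subtract 5h to convert from UTC+5).
Yosef ∩ Ximena: 14:05-16:15.
Yosef ∩ Ximena ∩ Gita: 14:05-16:15.
Yosef ∩ Ximena ∩ Gita ∩ Finn: 14:05-16:15.
Yosef ∩ Ximena ∩ Gita ∩ Finn ∩ Oliver: 14:05-16:15.
The last common window of at least 60 minutes is 14:05-16:15; a 60-minute meeting can start as late as 15:15 and still end by 16:15.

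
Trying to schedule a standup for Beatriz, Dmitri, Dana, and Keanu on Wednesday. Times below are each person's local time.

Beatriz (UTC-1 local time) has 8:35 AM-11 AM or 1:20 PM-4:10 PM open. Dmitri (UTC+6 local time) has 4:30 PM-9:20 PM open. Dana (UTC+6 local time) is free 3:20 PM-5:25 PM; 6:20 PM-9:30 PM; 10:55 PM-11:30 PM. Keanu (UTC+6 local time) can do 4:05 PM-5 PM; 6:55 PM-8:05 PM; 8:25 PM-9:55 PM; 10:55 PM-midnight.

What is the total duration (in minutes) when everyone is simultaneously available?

85

Beatriz in UTC: 09:35-12:00, 14:20-17:10 (add 1h to convert from UTC-1).
Dmitri in UTC: 10:30-15:20 (subtract 6h to convert from UTC+6).
Dana in UTC: 09:20-11:25, 12:20-15:30, 16:55-17:30 (subtract 6h to convert from UTC+6).
Keanu in UTC: 10:05-11:00, 12:55-14:05, 14:25-15:55, 16:55-18:00 (subtract 6h to convert from UTC+6).
Beatriz ∩ Dmitri: 10:30-12:00, 14:20-15:20.
Beatriz ∩ Dmitri ∩ Dana: 10:30-11:25, 14:20-15:20.
Beatriz ∩ Dmitri ∩ Dana ∩ Keanu: 10:30-11:00, 14:25-15:20.
Summing the common windows: 30 + 55 = 85 minutes.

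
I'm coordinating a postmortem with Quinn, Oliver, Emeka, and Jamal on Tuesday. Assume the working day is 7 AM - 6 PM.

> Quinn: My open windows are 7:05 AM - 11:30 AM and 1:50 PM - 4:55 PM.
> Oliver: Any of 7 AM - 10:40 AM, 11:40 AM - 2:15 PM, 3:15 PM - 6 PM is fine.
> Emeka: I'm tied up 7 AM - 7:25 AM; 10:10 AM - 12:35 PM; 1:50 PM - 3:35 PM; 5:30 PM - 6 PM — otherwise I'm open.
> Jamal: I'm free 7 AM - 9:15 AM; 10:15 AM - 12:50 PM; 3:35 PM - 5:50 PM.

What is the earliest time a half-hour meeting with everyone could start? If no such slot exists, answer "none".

Quinn free: 07:05-11:30, 13:50-16:55.
Oliver free: 07:00-10:40, 11:40-14:15, 15:15-18:00.
Emeka free: 07:25-10:10, 12:35-13:50, 15:35-17:30 (invert busy blocks within the working day).
Jamal free: 07:00-09:15, 10:15-12:50, 15:35-17:50.
Quinn ∩ Oliver: 07:05-10:40, 13:50-14:15, 15:15-16:55.
Quinn ∩ Oliver ∩ Emeka: 07:25-10:10, 15:35-16:55.
Quinn ∩ Oliver ∩ Emeka ∩ Jamal: 07:25-09:15, 15:35-16:55.
The first common window of at least 30 minutes is 07:25-09:15, so the earliest start is 07:25.

07:25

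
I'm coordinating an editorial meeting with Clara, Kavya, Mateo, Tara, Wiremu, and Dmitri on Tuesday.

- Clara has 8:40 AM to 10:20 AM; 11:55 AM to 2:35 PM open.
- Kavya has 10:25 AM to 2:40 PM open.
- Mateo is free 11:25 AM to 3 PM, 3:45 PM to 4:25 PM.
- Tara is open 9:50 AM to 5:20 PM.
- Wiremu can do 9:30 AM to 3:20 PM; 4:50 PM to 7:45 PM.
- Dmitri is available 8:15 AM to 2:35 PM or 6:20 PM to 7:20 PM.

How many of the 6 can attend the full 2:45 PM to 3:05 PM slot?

Tara and Wiremu can make the full 14:45-15:05 slot — that's 2.

2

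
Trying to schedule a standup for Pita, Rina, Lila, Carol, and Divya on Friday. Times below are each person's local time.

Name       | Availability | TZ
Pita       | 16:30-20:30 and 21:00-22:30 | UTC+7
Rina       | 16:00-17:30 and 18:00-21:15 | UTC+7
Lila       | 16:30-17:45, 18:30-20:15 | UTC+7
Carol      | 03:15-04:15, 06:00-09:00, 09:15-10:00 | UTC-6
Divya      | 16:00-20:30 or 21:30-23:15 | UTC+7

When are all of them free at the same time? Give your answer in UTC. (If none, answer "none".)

Pita in UTC: 09:30-13:30, 14:00-15:30 (subtract 7h to convert from UTC+7).
Rina in UTC: 09:00-10:30, 11:00-14:15 (subtract 7h to convert from UTC+7).
Lila in UTC: 09:30-10:45, 11:30-13:15 (subtract 7h to convert from UTC+7).
Carol in UTC: 09:15-10:15, 12:00-15:00, 15:15-16:00 (add 6h to convert from UTC-6).
Divya in UTC: 09:00-13:30, 14:30-16:15 (subtract 7h to convert from UTC+7).
Pita ∩ Rina: 09:30-10:30, 11:00-13:30, 14:00-14:15.
Pita ∩ Rina ∩ Lila: 09:30-10:30, 11:30-13:15.
Pita ∩ Rina ∩ Lila ∩ Carol: 09:30-10:15, 12:00-13:15.
Pita ∩ Rina ∩ Lila ∩ Carol ∩ Divya: 09:30-10:15, 12:00-13:15.
So the common availability across everyone is 09:30-10:15, 12:00-13:15.

09:30-10:15, 12:00-13:15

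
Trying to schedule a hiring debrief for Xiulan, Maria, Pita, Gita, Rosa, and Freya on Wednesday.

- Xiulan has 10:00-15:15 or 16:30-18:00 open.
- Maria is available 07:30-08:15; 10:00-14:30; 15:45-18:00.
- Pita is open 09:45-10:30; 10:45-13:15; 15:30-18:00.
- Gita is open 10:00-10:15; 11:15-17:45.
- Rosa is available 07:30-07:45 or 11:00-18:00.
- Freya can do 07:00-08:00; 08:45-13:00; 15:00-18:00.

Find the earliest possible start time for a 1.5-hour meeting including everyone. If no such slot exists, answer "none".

Xiulan ∩ Maria: 10:00-14:30, 16:30-18:00.
Xiulan ∩ Maria ∩ Pita: 10:00-10:30, 10:45-13:15, 16:30-18:00.
Xiulan ∩ Maria ∩ Pita ∩ Gita: 10:00-10:15, 11:15-13:15, 16:30-17:45.
Xiulan ∩ Maria ∩ Pita ∩ Gita ∩ Rosa: 11:15-13:15, 16:30-17:45.
Xiulan ∩ Maria ∩ Pita ∩ Gita ∩ Rosa ∩ Freya: 11:15-13:00, 16:30-17:45.
The first common window of at least 90 minutes is 11:15-13:00, so the earliest start is 11:15.

11:15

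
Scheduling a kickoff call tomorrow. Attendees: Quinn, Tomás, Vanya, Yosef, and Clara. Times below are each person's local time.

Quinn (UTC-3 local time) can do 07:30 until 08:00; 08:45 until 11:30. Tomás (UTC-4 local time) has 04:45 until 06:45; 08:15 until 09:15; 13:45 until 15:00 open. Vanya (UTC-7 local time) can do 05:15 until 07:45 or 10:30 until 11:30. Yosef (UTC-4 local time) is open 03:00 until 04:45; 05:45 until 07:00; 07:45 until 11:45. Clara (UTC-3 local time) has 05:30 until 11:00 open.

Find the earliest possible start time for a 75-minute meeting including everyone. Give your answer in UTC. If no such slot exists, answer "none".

none

Quinn in UTC: 10:30-11:00, 11:45-14:30 (add 3h to convert from UTC-3).
Tomás in UTC: 08:45-10:45, 12:15-13:15, 17:45-19:00 (add 4h to convert from UTC-4).
Vanya in UTC: 12:15-14:45, 17:30-18:30 (add 7h to convert from UTC-7).
Yosef in UTC: 07:00-08:45, 09:45-11:00, 11:45-15:45 (add 4h to convert from UTC-4).
Clara in UTC: 08:30-14:00 (add 3h to convert from UTC-3).
Quinn ∩ Tomás: 10:30-10:45, 12:15-13:15.
Quinn ∩ Tomás ∩ Vanya: 12:15-13:15.
Quinn ∩ Tomás ∩ Vanya ∩ Yosef: 12:15-13:15.
Quinn ∩ Tomás ∩ Vanya ∩ Yosef ∩ Clara: 12:15-13:15.
No common window is at least 75 minutes long.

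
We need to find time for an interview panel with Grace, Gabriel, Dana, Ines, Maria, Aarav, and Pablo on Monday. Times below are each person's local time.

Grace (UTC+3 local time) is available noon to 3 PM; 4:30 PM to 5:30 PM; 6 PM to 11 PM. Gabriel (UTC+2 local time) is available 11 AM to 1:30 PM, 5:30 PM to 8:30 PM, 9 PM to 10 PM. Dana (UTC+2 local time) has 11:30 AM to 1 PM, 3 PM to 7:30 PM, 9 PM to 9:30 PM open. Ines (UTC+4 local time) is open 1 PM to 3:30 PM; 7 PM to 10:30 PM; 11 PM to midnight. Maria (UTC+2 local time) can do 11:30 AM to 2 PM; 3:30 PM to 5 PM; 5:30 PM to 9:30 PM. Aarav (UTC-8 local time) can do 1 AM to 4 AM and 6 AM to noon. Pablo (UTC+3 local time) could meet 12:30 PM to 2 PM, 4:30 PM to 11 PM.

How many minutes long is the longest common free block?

120

Grace in UTC: 09:00-12:00, 13:30-14:30, 15:00-20:00 (subtract 3h to convert from UTC+3).
Gabriel in UTC: 09:00-11:30, 15:30-18:30, 19:00-20:00 (subtract 2h to convert from UTC+2).
Dana in UTC: 09:30-11:00, 13:00-17:30, 19:00-19:30 (subtract 2h to convert from UTC+2).
Ines in UTC: 09:00-11:30, 15:00-18:30, 19:00-20:00 (subtract 4h to convert from UTC+4).
Maria in UTC: 09:30-12:00, 13:30-15:00, 15:30-19:30 (subtract 2h to convert from UTC+2).
Aarav in UTC: 09:00-12:00, 14:00-20:00 (add 8h to convert from UTC-8).
Pablo in UTC: 09:30-11:00, 13:30-20:00 (subtract 3h to convert from UTC+3).
Grace ∩ Gabriel: 09:00-11:30, 15:30-18:30, 19:00-20:00.
Grace ∩ Gabriel ∩ Dana: 09:30-11:00, 15:30-17:30, 19:00-19:30.
Grace ∩ Gabriel ∩ Dana ∩ Ines: 09:30-11:00, 15:30-17:30, 19:00-19:30.
Grace ∩ Gabriel ∩ Dana ∩ Ines ∩ Maria: 09:30-11:00, 15:30-17:30, 19:00-19:30.
Grace ∩ Gabriel ∩ Dana ∩ Ines ∩ Maria ∩ Aarav: 09:30-11:00, 15:30-17:30, 19:00-19:30.
Grace ∩ Gabriel ∩ Dana ∩ Ines ∩ Maria ∩ Aarav ∩ Pablo: 09:30-11:00, 15:30-17:30, 19:00-19:30.
Those are the intersection windows.
The longest is 15:30-17:30 at 120 minutes.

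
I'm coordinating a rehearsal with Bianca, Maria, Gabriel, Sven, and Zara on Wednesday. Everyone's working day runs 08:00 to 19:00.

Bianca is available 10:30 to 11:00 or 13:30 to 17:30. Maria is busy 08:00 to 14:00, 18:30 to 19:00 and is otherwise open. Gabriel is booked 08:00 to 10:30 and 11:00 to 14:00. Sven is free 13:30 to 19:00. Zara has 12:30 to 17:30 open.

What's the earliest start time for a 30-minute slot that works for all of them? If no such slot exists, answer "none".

14:00

Bianca free: 10:30-11:00, 13:30-17:30.
Maria free: 14:00-18:30 (invert busy blocks within the working day).
Gabriel free: 10:30-11:00, 14:00-19:00 (invert busy blocks within the working day).
Sven free: 13:30-19:00.
Zara free: 12:30-17:30.
Bianca ∩ Maria: 14:00-17:30.
Bianca ∩ Maria ∩ Gabriel: 14:00-17:30.
Bianca ∩ Maria ∩ Gabriel ∩ Sven: 14:00-17:30.
Bianca ∩ Maria ∩ Gabriel ∩ Sven ∩ Zara: 14:00-17:30.
Those are the intersection windows.
The first common window of at least 30 minutes is 14:00-17:30, so the earliest start is 14:00.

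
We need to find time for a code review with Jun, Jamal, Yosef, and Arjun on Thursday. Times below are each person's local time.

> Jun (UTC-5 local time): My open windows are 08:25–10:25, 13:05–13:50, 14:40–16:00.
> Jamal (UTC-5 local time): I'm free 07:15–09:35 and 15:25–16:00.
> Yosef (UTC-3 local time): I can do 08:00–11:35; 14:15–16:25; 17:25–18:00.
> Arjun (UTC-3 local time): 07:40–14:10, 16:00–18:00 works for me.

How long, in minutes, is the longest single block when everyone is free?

Jun in UTC: 13:25-15:25, 18:05-18:50, 19:40-21:00 (add 5h to convert from UTC-5).
Jamal in UTC: 12:15-14:35, 20:25-21:00 (add 5h to convert from UTC-5).
Yosef in UTC: 11:00-14:35, 17:15-19:25, 20:25-21:00 (add 3h to convert from UTC-3).
Arjun in UTC: 10:40-17:10, 19:00-21:00 (add 3h to convert from UTC-3).
Jun ∩ Jamal: 13:25-14:35, 20:25-21:00.
Jun ∩ Jamal ∩ Yosef: 13:25-14:35, 20:25-21:00.
Jun ∩ Jamal ∩ Yosef ∩ Arjun: 13:25-14:35, 20:25-21:00.
The longest is 13:25-14:35 at 70 minutes.

70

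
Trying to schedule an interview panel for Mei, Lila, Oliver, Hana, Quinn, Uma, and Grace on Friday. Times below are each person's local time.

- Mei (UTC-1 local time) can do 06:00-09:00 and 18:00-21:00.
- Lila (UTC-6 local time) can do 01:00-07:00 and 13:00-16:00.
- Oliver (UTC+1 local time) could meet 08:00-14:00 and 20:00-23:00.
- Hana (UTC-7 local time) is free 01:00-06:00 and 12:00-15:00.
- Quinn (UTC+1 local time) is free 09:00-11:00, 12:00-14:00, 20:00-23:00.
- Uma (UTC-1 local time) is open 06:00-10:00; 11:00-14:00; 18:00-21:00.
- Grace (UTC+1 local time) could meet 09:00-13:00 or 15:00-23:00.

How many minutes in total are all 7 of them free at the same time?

Mei in UTC: 07:00-10:00, 19:00-22:00 (add 1h to convert from UTC-1).
Lila in UTC: 07:00-13:00, 19:00-22:00 (add 6h to convert from UTC-6).
Oliver in UTC: 07:00-13:00, 19:00-22:00 (subtract 1h to convert from UTC+1).
Hana in UTC: 08:00-13:00, 19:00-22:00 (add 7h to convert from UTC-7).
Quinn in UTC: 08:00-10:00, 11:00-13:00, 19:00-22:00 (subtract 1h to convert from UTC+1).
Uma in UTC: 07:00-11:00, 12:00-15:00, 19:00-22:00 (add 1h to convert from UTC-1).
Grace in UTC: 08:00-12:00, 14:00-22:00 (subtract 1h to convert from UTC+1).
Mei ∩ Lila: 07:00-10:00, 19:00-22:00.
Mei ∩ Lila ∩ Oliver: 07:00-10:00, 19:00-22:00.
Mei ∩ Lila ∩ Oliver ∩ Hana: 08:00-10:00, 19:00-22:00.
Mei ∩ Lila ∩ Oliver ∩ Hana ∩ Quinn: 08:00-10:00, 19:00-22:00.
Mei ∩ Lila ∩ Oliver ∩ Hana ∩ Quinn ∩ Uma: 08:00-10:00, 19:00-22:00.
Mei ∩ Lila ∩ Oliver ∩ Hana ∩ Quinn ∩ Uma ∩ Grace: 08:00-10:00, 19:00-22:00.
Summing the common windows: 120 + 180 = 300 minutes.

300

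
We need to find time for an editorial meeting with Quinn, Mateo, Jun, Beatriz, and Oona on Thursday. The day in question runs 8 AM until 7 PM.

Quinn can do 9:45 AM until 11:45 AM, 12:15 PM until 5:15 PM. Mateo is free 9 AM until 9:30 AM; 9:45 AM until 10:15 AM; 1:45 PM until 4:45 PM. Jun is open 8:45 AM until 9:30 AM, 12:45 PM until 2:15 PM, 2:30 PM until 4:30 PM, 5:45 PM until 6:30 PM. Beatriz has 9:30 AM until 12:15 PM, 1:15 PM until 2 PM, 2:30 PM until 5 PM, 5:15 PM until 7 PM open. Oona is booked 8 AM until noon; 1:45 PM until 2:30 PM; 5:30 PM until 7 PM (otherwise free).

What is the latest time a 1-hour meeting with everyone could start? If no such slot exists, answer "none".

15:30

Quinn free: 09:45-11:45, 12:15-17:15.
Mateo free: 09:00-09:30, 09:45-10:15, 13:45-16:45.
Jun free: 08:45-09:30, 12:45-14:15, 14:30-16:30, 17:45-18:30.
Beatriz free: 09:30-12:15, 13:15-14:00, 14:30-17:00, 17:15-19:00.
Oona free: 12:00-13:45, 14:30-17:30 (invert busy blocks within the working day).
Quinn ∩ Mateo: 09:45-10:15, 13:45-16:45.
Quinn ∩ Mateo ∩ Jun: 13:45-14:15, 14:30-16:30.
Quinn ∩ Mateo ∩ Jun ∩ Beatriz: 13:45-14:00, 14:30-16:30.
Quinn ∩ Mateo ∩ Jun ∩ Beatriz ∩ Oona: 14:30-16:30.
Those are the intersection windows.
The last common window of at least 60 minutes is 14:30-16:30; a 60-minute meeting can start as late as 15:30 and still end by 16:30.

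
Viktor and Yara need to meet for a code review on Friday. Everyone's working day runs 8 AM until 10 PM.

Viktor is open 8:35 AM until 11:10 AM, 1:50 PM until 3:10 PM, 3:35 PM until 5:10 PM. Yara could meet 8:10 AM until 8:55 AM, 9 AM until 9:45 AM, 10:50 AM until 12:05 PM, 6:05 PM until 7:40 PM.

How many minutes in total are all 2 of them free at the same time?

85

Viktor ∩ Yara: 08:35-08:55, 09:00-09:45, 10:50-11:10.
So the common availability across everyone is 08:35-08:55, 09:00-09:45, 10:50-11:10.
Summing the common windows: 20 + 45 + 20 = 85 minutes.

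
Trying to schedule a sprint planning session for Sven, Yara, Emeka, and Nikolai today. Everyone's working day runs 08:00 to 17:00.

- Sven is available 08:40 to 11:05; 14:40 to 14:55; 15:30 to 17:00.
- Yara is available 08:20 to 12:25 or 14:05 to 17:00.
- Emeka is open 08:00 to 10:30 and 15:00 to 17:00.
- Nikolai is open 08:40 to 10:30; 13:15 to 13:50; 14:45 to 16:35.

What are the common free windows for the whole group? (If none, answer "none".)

Sven ∩ Yara: 08:40-11:05, 14:40-14:55, 15:30-17:00.
Sven ∩ Yara ∩ Emeka: 08:40-10:30, 15:30-17:00.
Sven ∩ Yara ∩ Emeka ∩ Nikolai: 08:40-10:30, 15:30-16:35.
So the common availability across everyone is 08:40-10:30, 15:30-16:35.

08:40-10:30, 15:30-16:35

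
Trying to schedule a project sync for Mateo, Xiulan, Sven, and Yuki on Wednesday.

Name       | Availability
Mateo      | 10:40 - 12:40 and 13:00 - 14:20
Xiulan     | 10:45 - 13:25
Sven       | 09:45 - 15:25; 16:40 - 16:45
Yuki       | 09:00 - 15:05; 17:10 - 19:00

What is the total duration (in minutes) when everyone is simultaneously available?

Mateo ∩ Xiulan: 10:45-12:40, 13:00-13:25.
Mateo ∩ Xiulan ∩ Sven: 10:45-12:40, 13:00-13:25.
Mateo ∩ Xiulan ∩ Sven ∩ Yuki: 10:45-12:40, 13:00-13:25.
So the common availability across everyone is 10:45-12:40, 13:00-13:25.
Summing the common windows: 115 + 25 = 140 minutes.

140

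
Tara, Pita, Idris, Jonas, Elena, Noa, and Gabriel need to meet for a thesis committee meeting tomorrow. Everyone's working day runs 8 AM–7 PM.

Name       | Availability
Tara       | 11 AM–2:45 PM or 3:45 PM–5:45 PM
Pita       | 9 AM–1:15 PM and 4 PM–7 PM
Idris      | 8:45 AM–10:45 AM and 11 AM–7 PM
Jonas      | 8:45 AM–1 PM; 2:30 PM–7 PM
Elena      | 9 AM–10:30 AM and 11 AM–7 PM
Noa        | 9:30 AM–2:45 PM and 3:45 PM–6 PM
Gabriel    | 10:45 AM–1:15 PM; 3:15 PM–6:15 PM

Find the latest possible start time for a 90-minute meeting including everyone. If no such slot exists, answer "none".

Tara ∩ Pita: 11:00-13:15, 16:00-17:45.
Tara ∩ Pita ∩ Idris: 11:00-13:15, 16:00-17:45.
Tara ∩ Pita ∩ Idris ∩ Jonas: 11:00-13:00, 16:00-17:45.
Tara ∩ Pita ∩ Idris ∩ Jonas ∩ Elena: 11:00-13:00, 16:00-17:45.
Tara ∩ Pita ∩ Idris ∩ Jonas ∩ Elena ∩ Noa: 11:00-13:00, 16:00-17:45.
Tara ∩ Pita ∩ Idris ∩ Jonas ∩ Elena ∩ Noa ∩ Gabriel: 11:00-13:00, 16:00-17:45.
Those are the intersection windows.
The last common window of at least 90 minutes is 16:00-17:45; a 90-minute meeting can start as late as 16:15 and still end by 17:45.

16:15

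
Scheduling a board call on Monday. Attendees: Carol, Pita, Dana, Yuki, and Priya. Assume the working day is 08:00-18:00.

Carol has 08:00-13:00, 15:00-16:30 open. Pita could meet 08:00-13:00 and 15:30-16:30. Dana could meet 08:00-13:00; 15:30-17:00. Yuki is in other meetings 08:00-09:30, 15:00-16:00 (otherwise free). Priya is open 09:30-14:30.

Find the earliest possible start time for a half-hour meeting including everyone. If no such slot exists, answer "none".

09:30

Carol free: 08:00-13:00, 15:00-16:30.
Pita free: 08:00-13:00, 15:30-16:30.
Dana free: 08:00-13:00, 15:30-17:00.
Yuki free: 09:30-15:00, 16:00-18:00 (invert busy blocks within the working day).
Priya free: 09:30-14:30.
Carol ∩ Pita: 08:00-13:00, 15:30-16:30.
Carol ∩ Pita ∩ Dana: 08:00-13:00, 15:30-16:30.
Carol ∩ Pita ∩ Dana ∩ Yuki: 09:30-13:00, 16:00-16:30.
Carol ∩ Pita ∩ Dana ∩ Yuki ∩ Priya: 09:30-13:00.
So the common availability across everyone is 09:30-13:00.
The first common window of at least 30 minutes is 09:30-13:00, so the earliest start is 09:30.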